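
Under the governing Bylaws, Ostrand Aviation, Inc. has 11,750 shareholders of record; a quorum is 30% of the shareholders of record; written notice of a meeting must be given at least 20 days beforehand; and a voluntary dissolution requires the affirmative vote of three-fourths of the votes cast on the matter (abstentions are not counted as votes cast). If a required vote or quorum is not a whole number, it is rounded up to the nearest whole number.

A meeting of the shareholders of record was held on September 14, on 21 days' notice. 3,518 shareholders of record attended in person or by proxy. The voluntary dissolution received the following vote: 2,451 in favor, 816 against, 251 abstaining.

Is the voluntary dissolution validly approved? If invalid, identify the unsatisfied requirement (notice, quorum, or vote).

Invalid — quorum requirement not satisfied.

Notice: 21 days given; 20 required. Satisfied.
Quorum: 30% of 11,750 = 3,525; 3,518 present. Not satisfied.
Vote: requires three-fourths of the votes cast (3,518 − 251 abstaining = 3,267); 3/4 of 3267 = 2450.25, rounded up to 2451, so 2,451 needed; 2,451 in favor. Satisfied.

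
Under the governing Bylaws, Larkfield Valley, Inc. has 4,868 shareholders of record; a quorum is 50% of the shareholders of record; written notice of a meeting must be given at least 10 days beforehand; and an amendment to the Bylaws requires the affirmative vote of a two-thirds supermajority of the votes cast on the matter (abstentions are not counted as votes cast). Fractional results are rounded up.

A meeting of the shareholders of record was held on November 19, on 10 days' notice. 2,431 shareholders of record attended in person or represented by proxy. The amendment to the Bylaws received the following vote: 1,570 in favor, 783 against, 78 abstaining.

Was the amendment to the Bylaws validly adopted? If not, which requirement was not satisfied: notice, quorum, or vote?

Notice: 10 days given; 10 required. Satisfied.
Quorum: 50% of 4,868 = 2,434; 2,431 present. Not satisfied.
Vote: requires two-thirds of the votes cast (2,431 − 78 abstaining = 2,353); 2/3 of 2353 = 1568.67, rounded up to 1569, so 1,569 needed; 1,570 in favor. Satisfied.

Invalid — quorum requirement not satisfied.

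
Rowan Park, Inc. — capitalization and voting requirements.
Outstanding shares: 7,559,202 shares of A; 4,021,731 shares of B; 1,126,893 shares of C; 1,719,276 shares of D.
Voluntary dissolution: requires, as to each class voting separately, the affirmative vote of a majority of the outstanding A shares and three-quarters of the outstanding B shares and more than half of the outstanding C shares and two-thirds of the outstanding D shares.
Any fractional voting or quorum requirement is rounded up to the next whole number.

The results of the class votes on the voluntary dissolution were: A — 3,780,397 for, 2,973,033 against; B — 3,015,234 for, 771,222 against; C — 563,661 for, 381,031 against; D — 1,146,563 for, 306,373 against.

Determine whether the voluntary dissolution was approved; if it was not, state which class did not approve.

A: a majority of 7559202 is 3779602; 3,779,602 required, 3,780,397 in favor — approved.
B: 3/4 of 4021731 = 3016298.25, rounded up to 3016299; 3,016,299 required, 3,015,234 in favor — not approved.
C: a majority of 1126893 is 563447; 563,447 required, 563,661 in favor — approved.
D: 2/3 of 1719276 = 1146184; 1,146,184 required, 1,146,563 in favor — approved.

Not approved — the B shares did not give the required vote.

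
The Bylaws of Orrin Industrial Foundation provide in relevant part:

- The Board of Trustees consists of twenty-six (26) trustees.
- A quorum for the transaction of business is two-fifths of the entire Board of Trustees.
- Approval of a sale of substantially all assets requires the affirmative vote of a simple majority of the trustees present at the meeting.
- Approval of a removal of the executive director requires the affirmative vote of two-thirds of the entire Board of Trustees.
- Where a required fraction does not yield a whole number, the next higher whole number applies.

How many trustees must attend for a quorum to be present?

11

2/5 of 26 = 10.40, rounded up to 11.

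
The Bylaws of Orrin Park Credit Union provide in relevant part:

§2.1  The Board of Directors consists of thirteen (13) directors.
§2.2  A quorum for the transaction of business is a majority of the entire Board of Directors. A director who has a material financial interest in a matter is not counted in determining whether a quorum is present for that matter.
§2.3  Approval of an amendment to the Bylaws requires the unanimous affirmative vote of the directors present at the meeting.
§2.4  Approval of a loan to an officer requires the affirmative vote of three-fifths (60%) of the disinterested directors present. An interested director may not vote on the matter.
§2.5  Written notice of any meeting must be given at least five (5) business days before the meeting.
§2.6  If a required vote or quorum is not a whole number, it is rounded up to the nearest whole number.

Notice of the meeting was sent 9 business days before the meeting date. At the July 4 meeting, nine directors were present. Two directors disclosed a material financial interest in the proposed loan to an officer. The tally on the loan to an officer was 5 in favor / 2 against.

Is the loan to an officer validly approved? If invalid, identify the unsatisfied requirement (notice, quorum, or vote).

Notice: 9 business days given; 5 required (9 ≥ 5). Satisfied.
Quorum: 9 present, but the 2 interested directors do not count, leaving 7. Quorum is 7. Satisfied.
Vote: the loan to an officer requires three-fifths of the disinterested directors present (9 − 2 = 7). 3/5 of 7 = 4.20, rounded up to 5, so 5 affirmative votes are needed; 5 voted in favor. Satisfied.

Valid — all requirements satisfied.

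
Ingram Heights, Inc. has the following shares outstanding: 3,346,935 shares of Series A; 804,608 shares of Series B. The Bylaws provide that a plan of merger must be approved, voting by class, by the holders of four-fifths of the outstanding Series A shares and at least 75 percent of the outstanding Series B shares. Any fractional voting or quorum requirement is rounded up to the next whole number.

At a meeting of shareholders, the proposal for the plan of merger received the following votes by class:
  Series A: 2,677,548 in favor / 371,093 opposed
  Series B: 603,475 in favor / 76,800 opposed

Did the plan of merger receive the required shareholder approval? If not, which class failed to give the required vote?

Series A: 4/5 of 3346935 = 2677548; 2,677,548 required, 2,677,548 in favor — approved.
Series B: 3/4 of 804608 = 603456; 603,456 required, 603,475 in favor — approved.

Approved — every class gave the required vote.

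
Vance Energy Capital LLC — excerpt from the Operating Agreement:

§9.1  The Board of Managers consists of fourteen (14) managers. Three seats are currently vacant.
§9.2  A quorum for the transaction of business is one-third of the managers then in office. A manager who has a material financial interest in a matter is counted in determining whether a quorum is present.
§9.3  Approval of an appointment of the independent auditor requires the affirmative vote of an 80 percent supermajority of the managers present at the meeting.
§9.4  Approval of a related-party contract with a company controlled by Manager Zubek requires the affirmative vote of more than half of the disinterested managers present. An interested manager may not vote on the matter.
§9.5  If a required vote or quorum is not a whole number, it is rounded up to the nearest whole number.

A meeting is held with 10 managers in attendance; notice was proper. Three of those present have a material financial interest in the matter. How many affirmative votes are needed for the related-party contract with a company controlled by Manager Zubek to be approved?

4

The related-party contract with a company controlled by Manager Zubek requires a majority of the disinterested managers present (10 − 3 = 7).
A majority of 7 is 4.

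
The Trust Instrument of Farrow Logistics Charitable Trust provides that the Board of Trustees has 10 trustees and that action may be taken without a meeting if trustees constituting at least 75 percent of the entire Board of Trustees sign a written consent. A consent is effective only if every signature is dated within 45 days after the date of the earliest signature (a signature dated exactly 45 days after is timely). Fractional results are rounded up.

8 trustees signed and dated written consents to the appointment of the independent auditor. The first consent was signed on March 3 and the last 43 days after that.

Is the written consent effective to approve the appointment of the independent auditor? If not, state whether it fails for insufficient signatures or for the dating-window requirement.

Signatures required: at least 75 percent of 10 — 3/4 of 10 = 7.50, rounded up to 8, so 8 needed; 8 signed. Sufficient.
Dating window: the latest signature is 43 days after the earliest; the limit is 45 days. Within the window.

Effective — both the signature and dating-window requirements are satisfied.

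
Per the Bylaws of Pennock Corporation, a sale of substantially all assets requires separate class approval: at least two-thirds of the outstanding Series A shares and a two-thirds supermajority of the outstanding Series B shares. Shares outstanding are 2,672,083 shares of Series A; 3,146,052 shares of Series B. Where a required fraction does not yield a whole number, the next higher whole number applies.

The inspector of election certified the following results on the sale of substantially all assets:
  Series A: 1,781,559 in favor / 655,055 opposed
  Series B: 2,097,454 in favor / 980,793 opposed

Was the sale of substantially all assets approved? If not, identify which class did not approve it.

Series A: 2/3 of 2672083 = 1781388.67, rounded up to 1781389; 1,781,389 required, 1,781,559 in favor — approved.
Series B: 2/3 of 3146052 = 2097368; 2,097,368 required, 2,097,454 in favor — approved.

Approved — every class gave the required vote.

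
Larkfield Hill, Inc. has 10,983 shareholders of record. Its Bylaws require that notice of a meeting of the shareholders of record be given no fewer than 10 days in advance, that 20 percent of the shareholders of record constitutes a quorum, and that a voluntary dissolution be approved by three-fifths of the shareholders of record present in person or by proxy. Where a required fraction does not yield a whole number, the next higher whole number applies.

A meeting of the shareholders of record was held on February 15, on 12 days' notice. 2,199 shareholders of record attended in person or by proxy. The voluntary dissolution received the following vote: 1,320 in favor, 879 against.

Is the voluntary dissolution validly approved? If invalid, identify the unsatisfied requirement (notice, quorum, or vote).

Notice: 12 days given; 10 required. Satisfied.
Quorum: 20% of 10,983 = 2,196.60, rounded up to 2,197; 2,199 present. Satisfied.
Vote: requires three-fifths of those present (2,199); 3/5 of 2199 = 1319.40, rounded up to 1320, so 1,320 needed; 1,320 in favor. Satisfied.

Valid — all requirements satisfied.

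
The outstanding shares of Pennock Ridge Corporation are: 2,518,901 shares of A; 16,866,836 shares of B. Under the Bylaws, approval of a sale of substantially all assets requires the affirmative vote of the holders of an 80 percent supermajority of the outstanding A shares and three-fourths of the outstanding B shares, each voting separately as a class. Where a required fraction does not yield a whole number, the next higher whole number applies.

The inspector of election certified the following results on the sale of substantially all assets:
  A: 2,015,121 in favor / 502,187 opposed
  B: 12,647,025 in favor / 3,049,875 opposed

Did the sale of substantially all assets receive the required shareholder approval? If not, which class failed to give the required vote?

A: 4/5 of 2518901 = 2015120.80, rounded up to 2015121; 2,015,121 required, 2,015,121 in favor — approved.
B: 3/4 of 16866836 = 12650127; 12,650,127 required, 12,647,025 in favor — not approved.

Not approved — the B shares did not give the required vote.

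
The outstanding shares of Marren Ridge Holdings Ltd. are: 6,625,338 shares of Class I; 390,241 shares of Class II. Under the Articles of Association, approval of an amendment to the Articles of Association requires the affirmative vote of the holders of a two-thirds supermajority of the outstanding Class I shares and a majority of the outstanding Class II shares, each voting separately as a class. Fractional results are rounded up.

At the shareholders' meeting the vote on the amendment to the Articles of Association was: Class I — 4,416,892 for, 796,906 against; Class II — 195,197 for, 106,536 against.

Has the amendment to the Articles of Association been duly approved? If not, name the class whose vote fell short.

Approved — every class gave the required vote.

Class I: 2/3 of 6625338 = 4416892; 4,416,892 required, 4,416,892 in favor — approved.
Class II: a majority of 390241 is 195121; 195,121 required, 195,197 in favor — approved.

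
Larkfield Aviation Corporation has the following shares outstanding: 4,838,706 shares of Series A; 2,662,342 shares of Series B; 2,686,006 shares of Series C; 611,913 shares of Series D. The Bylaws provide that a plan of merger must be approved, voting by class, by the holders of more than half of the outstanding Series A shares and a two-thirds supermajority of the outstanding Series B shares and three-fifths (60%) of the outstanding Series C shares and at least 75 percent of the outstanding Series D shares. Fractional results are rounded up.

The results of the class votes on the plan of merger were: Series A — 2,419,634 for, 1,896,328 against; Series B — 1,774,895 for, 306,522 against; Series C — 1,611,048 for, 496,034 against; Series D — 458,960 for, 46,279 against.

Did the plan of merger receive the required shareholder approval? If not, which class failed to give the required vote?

Not approved — the Series C shares did not give the required vote.

Series A: a majority of 4838706 is 2419354; 2,419,354 required, 2,419,634 in favor — approved.
Series B: 2/3 of 2662342 = 1774894.67, rounded up to 1774895; 1,774,895 required, 1,774,895 in favor — approved.
Series C: 3/5 of 2686006 = 1611603.60, rounded up to 1611604; 1,611,604 required, 1,611,048 in favor — not approved.
Series D: 3/4 of 611913 = 458934.75, rounded up to 458935; 458,935 required, 458,960 in favor — approved.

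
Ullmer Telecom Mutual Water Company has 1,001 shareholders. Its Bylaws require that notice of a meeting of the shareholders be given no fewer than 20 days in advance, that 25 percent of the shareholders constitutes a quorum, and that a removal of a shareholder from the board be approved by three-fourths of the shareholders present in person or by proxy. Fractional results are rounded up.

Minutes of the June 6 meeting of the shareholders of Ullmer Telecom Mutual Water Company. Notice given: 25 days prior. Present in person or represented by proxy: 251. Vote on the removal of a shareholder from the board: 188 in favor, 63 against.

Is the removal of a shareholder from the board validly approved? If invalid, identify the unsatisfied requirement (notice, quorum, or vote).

Notice: 25 days given; 20 required. Satisfied.
Quorum: 25% of 1,001 = 250.25, rounded up to 251; 251 present. Satisfied.
Vote: requires three-fourths of those present (251); 3/4 of 251 = 188.25, rounded up to 189, so 189 needed; 188 in favor. Not satisfied.

Invalid — vote requirement not satisfied.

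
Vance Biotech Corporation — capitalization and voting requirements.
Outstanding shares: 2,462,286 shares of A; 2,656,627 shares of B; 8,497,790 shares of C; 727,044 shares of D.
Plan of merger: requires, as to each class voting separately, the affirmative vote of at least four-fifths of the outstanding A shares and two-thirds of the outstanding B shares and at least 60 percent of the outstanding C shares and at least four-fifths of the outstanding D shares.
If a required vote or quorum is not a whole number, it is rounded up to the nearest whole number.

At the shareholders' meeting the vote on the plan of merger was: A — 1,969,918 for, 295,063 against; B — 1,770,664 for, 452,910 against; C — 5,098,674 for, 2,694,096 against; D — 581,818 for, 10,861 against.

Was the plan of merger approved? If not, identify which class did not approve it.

A: 4/5 of 2462286 = 1969828.80, rounded up to 1969829; 1,969,829 required, 1,969,918 in favor — approved.
B: 2/3 of 2656627 = 1771084.67, rounded up to 1771085; 1,771,085 required, 1,770,664 in favor — not approved.
C: 3/5 of 8497790 = 5098674; 5,098,674 required, 5,098,674 in favor — approved.
D: 4/5 of 727044 = 581635.20, rounded up to 581636; 581,636 required, 581,818 in favor — approved.

Not approved — the B shares did not give the required vote.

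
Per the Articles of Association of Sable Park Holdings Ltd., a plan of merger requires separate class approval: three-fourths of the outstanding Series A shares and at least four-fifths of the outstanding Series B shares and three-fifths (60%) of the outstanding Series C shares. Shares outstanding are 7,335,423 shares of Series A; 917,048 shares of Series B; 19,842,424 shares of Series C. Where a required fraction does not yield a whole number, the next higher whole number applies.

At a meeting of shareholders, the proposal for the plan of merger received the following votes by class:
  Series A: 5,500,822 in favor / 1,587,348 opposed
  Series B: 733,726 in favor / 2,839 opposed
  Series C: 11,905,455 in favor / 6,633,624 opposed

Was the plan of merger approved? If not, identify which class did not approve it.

Not approved — the Series A shares did not give the required vote.

Series A: 3/4 of 7335423 = 5501567.25, rounded up to 5501568; 5,501,568 required, 5,500,822 in favor — not approved.
Series B: 4/5 of 917048 = 733638.40, rounded up to 733639; 733,639 required, 733,726 in favor — approved.
Series C: 3/5 of 19842424 = 11905454.40, rounded up to 11905455; 11,905,455 required, 11,905,455 in favor — approved.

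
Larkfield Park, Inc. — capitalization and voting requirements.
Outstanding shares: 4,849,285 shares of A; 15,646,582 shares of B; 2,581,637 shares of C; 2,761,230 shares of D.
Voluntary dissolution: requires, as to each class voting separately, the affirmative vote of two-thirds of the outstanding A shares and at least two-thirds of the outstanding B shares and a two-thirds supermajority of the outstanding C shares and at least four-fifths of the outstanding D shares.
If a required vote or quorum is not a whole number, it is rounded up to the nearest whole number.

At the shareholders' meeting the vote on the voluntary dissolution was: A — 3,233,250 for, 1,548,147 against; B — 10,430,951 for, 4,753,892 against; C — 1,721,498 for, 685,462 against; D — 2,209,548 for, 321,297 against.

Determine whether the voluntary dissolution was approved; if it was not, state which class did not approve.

A: 2/3 of 4849285 = 3232856.67, rounded up to 3232857; 3,232,857 required, 3,233,250 in favor — approved.
B: 2/3 of 15646582 = 10431054.67, rounded up to 10431055; 10,431,055 required, 10,430,951 in favor — not approved.
C: 2/3 of 2581637 = 1721091.33, rounded up to 1721092; 1,721,092 required, 1,721,498 in favor — approved.
D: 4/5 of 2761230 = 2208984; 2,208,984 required, 2,209,548 in favor — approved.

Not approved — the B shares did not give the required vote.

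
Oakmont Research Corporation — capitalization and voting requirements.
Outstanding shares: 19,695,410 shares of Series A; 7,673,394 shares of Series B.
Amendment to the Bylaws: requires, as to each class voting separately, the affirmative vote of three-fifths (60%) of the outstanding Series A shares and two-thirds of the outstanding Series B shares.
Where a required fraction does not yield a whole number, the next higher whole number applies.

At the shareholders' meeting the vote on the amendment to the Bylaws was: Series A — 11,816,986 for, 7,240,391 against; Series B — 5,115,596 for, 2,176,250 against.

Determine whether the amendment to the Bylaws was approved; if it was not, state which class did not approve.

Not approved — the Series A shares did not give the required vote.

Series A: 3/5 of 19695410 = 11817246; 11,817,246 required, 11,816,986 in favor — not approved.
Series B: 2/3 of 7673394 = 5115596; 5,115,596 required, 5,115,596 in favor — approved.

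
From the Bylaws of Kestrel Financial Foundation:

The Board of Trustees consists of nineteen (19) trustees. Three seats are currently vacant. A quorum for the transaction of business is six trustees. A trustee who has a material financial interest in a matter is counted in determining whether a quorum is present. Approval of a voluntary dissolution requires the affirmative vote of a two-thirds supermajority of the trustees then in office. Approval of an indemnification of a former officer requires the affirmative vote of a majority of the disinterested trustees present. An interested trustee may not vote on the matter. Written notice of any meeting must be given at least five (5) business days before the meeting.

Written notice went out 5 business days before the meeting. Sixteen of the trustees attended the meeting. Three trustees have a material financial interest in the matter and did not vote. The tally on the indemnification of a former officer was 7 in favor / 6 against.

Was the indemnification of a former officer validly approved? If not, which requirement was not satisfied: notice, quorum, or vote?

Valid — all requirements satisfied.

Notice: 5 business days given; 5 required (5 ≥ 5). Satisfied.
Quorum: 16 present (interested trustees count toward quorum); quorum is 6. Satisfied.
Vote: the indemnification of a former officer requires a majority of the disinterested trustees present (16 − 3 = 13). A majority of 13 is 7, so 7 affirmative votes are needed; 7 voted in favor. Satisfied.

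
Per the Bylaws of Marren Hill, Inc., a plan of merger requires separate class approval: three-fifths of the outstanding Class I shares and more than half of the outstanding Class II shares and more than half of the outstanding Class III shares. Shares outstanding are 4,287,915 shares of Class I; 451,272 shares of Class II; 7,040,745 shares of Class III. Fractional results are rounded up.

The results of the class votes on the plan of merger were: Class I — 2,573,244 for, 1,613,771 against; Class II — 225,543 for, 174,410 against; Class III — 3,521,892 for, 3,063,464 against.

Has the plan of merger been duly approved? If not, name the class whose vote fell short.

Class I: 3/5 of 4287915 = 2572749; 2,572,749 required, 2,573,244 in favor — approved.
Class II: a majority of 451272 is 225637; 225,637 required, 225,543 in favor — not approved.
Class III: a majority of 7040745 is 3520373; 3,520,373 required, 3,521,892 in favor — approved.

Not approved — the Class II shares did not give the required vote.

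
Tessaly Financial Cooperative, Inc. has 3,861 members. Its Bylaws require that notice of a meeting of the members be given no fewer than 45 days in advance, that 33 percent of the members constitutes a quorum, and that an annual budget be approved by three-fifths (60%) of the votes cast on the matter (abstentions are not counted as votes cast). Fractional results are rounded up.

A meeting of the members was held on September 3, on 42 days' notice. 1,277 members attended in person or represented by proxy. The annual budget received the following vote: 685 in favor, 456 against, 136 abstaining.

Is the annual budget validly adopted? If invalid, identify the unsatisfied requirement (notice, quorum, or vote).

Notice: 42 days given; 45 required. Not satisfied.
Quorum: 33% of 3,861 = 1,274.13, rounded up to 1,275; 1,277 present. Satisfied.
Vote: requires three-fifths of the votes cast (1,277 − 136 abstaining = 1,141); 3/5 of 1141 = 684.60, rounded up to 685, so 685 needed; 685 in favor. Satisfied.

Invalid — notice requirement not satisfied.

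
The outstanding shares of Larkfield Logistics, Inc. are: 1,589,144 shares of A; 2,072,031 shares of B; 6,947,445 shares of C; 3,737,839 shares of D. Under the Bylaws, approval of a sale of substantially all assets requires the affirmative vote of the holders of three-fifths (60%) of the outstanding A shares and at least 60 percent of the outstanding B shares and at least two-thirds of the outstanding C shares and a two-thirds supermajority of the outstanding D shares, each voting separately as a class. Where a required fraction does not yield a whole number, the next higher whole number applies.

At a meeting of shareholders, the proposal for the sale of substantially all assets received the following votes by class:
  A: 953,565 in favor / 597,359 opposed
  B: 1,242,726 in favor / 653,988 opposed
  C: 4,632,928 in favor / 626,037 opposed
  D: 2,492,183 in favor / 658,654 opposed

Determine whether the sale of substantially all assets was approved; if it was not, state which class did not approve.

A: 3/5 of 1589144 = 953486.40, rounded up to 953487; 953,487 required, 953,565 in favor — approved.
B: 3/5 of 2072031 = 1243218.60, rounded up to 1243219; 1,243,219 required, 1,242,726 in favor — not approved.
C: 2/3 of 6947445 = 4631630; 4,631,630 required, 4,632,928 in favor — approved.
D: 2/3 of 3737839 = 2491892.67, rounded up to 2491893; 2,491,893 required, 2,492,183 in favor — approved.

Not approved — the B shares did not give the required vote.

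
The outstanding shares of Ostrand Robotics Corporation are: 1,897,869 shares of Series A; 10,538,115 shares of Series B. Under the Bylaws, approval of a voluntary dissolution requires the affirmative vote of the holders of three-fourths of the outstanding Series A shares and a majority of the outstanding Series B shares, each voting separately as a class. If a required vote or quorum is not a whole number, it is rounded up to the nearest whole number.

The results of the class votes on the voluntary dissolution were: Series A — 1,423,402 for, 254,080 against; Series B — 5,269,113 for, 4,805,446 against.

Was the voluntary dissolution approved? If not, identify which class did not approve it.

Series A: 3/4 of 1897869 = 1423401.75, rounded up to 1423402; 1,423,402 required, 1,423,402 in favor — approved.
Series B: a majority of 10538115 is 5269058; 5,269,058 required, 5,269,113 in favor — approved.

Approved — every class gave the required vote.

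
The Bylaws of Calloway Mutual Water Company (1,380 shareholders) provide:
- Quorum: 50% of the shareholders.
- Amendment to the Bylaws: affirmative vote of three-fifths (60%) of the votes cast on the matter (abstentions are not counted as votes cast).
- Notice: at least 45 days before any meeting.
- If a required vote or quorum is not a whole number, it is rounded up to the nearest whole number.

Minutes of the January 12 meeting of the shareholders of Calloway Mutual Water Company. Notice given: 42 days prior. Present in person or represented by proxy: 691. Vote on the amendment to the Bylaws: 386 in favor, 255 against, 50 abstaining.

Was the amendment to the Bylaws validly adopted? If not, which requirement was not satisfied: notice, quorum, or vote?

Notice: 42 days given; 45 required. Not satisfied.
Quorum: 50% of 1,380 = 690; 691 present. Satisfied.
Vote: requires three-fifths of the votes cast (691 − 50 abstaining = 641); 3/5 of 641 = 384.60, rounded up to 385, so 385 needed; 386 in favor. Satisfied.

Invalid — notice requirement not satisfied.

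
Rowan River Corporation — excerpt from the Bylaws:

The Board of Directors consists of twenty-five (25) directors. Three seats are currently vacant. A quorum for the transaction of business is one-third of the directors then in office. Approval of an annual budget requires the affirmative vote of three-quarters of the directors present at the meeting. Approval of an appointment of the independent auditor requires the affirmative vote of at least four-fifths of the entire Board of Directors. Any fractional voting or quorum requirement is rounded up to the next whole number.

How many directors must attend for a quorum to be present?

1/3 of 22 = 7.33, rounded up to 8.

8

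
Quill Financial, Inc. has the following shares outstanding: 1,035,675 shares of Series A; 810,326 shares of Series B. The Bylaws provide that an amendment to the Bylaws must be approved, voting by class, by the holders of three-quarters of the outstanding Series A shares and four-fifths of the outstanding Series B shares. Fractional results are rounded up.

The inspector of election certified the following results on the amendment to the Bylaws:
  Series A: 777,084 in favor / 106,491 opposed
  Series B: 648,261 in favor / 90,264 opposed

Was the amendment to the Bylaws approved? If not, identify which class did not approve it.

Approved — every class gave the required vote.

Series A: 3/4 of 1035675 = 776756.25, rounded up to 776757; 776,757 required, 777,084 in favor — approved.
Series B: 4/5 of 810326 = 648260.80, rounded up to 648261; 648,261 required, 648,261 in favor — approved.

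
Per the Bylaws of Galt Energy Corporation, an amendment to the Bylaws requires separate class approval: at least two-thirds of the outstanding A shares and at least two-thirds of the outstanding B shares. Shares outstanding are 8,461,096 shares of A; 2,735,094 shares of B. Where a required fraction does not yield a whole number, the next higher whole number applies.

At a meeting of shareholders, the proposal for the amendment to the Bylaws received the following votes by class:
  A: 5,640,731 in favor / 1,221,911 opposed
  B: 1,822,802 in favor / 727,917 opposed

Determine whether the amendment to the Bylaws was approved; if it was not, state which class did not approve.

A: 2/3 of 8461096 = 5640730.67, rounded up to 5640731; 5,640,731 required, 5,640,731 in favor — approved.
B: 2/3 of 2735094 = 1823396; 1,823,396 required, 1,822,802 in favor — not approved.

Not approved — the B shares did not give the required vote.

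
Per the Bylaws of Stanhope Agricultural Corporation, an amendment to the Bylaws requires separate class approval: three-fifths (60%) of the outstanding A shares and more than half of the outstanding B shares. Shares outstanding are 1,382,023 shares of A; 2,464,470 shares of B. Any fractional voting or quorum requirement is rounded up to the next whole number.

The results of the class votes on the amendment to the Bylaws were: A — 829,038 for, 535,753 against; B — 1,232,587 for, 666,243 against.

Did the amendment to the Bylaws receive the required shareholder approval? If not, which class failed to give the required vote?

A: 3/5 of 1382023 = 829213.80, rounded up to 829214; 829,214 required, 829,038 in favor — not approved.
B: a majority of 2464470 is 1232236; 1,232,236 required, 1,232,587 in favor — approved.

Not approved — the A shares did not give the required vote.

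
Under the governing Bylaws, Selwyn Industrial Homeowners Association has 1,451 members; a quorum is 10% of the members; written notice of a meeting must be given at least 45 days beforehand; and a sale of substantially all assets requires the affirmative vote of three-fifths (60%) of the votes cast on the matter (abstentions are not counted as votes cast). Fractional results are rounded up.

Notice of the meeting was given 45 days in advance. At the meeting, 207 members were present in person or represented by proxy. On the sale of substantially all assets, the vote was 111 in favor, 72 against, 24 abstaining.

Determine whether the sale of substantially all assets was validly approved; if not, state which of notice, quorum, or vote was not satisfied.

Notice: 45 days given; 45 required. Satisfied.
Quorum: 10% of 1,451 = 145.10, rounded up to 146; 207 present. Satisfied.
Vote: requires three-fifths of the votes cast (207 − 24 abstaining = 183); 3/5 of 183 = 109.80, rounded up to 110, so 110 needed; 111 in favor. Satisfied.

Valid — all requirements satisfied.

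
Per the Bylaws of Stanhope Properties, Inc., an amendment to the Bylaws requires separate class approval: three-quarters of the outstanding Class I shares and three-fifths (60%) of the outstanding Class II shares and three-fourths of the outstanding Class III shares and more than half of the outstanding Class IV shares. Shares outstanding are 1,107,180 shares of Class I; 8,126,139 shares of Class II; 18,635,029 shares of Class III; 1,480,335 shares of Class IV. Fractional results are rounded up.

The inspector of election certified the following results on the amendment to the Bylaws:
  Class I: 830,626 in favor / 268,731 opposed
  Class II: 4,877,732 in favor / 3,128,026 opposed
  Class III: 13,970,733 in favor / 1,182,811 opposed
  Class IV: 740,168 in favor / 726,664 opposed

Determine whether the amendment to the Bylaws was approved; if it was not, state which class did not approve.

Class I: 3/4 of 1107180 = 830385; 830,385 required, 830,626 in favor — approved.
Class II: 3/5 of 8126139 = 4875683.40, rounded up to 4875684; 4,875,684 required, 4,877,732 in favor — approved.
Class III: 3/4 of 18635029 = 13976271.75, rounded up to 13976272; 13,976,272 required, 13,970,733 in favor — not approved.
Class IV: a majority of 1480335 is 740168; 740,168 required, 740,168 in favor — approved.

Not approved — the Class III shares did not give the required vote.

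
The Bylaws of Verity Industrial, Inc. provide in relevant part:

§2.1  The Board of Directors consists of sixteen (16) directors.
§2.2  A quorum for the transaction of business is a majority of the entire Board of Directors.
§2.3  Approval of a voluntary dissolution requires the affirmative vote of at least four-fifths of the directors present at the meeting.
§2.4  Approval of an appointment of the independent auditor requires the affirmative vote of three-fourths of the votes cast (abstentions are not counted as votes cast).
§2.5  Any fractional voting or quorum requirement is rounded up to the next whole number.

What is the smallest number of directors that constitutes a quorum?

9

A majority of 16 is 9.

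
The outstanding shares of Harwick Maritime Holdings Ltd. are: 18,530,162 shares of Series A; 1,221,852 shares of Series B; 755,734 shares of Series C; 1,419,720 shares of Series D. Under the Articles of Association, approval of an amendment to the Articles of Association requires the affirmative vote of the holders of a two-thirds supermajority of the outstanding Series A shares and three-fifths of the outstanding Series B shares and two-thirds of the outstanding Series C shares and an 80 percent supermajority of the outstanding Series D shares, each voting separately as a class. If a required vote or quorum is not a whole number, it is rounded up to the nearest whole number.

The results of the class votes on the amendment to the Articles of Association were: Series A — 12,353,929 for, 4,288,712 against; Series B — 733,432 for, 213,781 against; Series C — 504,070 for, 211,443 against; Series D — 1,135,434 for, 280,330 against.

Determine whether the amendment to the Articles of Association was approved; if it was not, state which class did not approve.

Series A: 2/3 of 18530162 = 12353441.33, rounded up to 12353442; 12,353,442 required, 12,353,929 in favor — approved.
Series B: 3/5 of 1221852 = 733111.20, rounded up to 733112; 733,112 required, 733,432 in favor — approved.
Series C: 2/3 of 755734 = 503822.67, rounded up to 503823; 503,823 required, 504,070 in favor — approved.
Series D: 4/5 of 1419720 = 1135776; 1,135,776 required, 1,135,434 in favor — not approved.

Not approved — the Series D shares did not give the required vote.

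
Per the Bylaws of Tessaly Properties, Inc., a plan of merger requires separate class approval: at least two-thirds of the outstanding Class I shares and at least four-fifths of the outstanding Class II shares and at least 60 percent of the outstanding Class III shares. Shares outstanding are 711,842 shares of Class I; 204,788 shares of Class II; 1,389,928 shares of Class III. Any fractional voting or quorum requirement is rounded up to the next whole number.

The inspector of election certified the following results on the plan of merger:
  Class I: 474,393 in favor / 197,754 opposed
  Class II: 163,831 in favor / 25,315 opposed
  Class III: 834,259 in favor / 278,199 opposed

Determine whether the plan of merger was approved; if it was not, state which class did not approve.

Not approved — the Class I shares did not give the required vote.

Class I: 2/3 of 711842 = 474561.33, rounded up to 474562; 474,562 required, 474,393 in favor — not approved.
Class II: 4/5 of 204788 = 163830.40, rounded up to 163831; 163,831 required, 163,831 in favor — approved.
Class III: 3/5 of 1389928 = 833956.80, rounded up to 833957; 833,957 required, 834,259 in favor — approved.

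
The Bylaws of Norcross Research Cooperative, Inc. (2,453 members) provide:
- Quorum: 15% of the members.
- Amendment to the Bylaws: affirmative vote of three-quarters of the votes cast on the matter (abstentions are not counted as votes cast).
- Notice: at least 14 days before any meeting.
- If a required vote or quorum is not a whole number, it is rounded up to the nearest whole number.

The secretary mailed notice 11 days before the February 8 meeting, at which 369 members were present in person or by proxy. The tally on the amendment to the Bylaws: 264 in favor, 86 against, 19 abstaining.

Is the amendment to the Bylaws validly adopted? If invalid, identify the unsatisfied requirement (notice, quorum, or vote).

Invalid — notice requirement not satisfied.

Notice: 11 days given; 14 required. Not satisfied.
Quorum: 15% of 2,453 = 367.95, rounded up to 368; 369 present. Satisfied.
Vote: requires three-fourths of the votes cast (369 − 19 abstaining = 350); 3/4 of 350 = 262.50, rounded up to 263, so 263 needed; 264 in favor. Satisfied.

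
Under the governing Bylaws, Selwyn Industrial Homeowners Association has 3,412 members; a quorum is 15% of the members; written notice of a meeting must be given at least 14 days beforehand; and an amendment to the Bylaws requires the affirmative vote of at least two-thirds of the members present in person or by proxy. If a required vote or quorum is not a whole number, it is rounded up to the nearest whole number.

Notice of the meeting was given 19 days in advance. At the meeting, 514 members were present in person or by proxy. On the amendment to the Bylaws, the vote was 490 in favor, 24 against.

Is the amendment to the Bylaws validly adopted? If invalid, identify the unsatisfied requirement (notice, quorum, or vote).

Notice: 19 days given; 14 required. Satisfied.
Quorum: 15% of 3,412 = 511.80, rounded up to 512; 514 present. Satisfied.
Vote: requires two-thirds of those present (514); 2/3 of 514 = 342.67, rounded up to 343, so 343 needed; 490 in favor. Satisfied.

Valid — all requirements satisfied.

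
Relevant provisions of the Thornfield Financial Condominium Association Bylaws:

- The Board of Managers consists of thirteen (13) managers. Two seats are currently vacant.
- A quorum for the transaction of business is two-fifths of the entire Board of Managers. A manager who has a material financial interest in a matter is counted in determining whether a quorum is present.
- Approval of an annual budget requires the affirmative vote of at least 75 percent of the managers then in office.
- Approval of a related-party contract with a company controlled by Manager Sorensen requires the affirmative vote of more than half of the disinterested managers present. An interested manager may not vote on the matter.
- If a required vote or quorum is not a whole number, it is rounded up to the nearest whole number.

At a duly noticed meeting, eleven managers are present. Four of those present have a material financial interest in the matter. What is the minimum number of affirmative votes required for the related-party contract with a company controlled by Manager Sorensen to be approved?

4

The related-party contract with a company controlled by Manager Sorensen requires a majority of the disinterested managers present (11 − 4 = 7).
A majority of 7 is 4.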